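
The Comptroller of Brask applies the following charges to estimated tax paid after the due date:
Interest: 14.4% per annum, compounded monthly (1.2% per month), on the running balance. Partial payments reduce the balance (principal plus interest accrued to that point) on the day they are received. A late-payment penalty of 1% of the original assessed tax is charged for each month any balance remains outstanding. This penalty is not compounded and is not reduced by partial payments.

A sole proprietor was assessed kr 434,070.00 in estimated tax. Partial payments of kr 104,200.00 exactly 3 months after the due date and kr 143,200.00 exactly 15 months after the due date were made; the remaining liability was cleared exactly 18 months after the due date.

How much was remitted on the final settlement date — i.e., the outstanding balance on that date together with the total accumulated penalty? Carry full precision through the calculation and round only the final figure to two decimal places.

kr 343,131.93

Balance at month 3: kr 434,070.0000 × (1 + 0.012)^3 = kr 449,884.7883…
After kr 104,200.00 payment: kr 449,884.7883… − kr 104,200.00 = kr 345,684.7883…
Balance at month 15: kr 345,684.7883… × (1 + 0.012)^12 = kr 398,883.8189…
After kr 143,200.00 payment: kr 398,883.8189… − kr 143,200.00 = kr 255,683.8189…
Balance at month 18: kr 255,683.8189… × (1 + 0.012)^3 = kr 264,999.3336…
Penalty: 18 × 1% × kr 434,070.00 = kr 78,132.60
Final settlement = outstanding balance + penalty = kr 264,999.3336… + kr 78,132.60 = kr 343,131.93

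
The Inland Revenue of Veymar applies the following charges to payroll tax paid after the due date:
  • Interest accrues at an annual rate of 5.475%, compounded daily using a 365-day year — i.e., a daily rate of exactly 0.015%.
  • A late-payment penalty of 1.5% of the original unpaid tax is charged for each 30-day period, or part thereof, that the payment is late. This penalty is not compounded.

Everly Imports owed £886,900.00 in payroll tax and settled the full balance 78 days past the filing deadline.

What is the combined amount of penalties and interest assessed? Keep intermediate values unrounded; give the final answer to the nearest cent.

£50,347.38

Penalty periods: ⌈78/30⌉ = 3; penalty = 3 × 1.5% × £886,900.00 = £39,910.50
Interest: £886,900.00 × ((1 + 0.00015)^78 − 1) = £886,900.00 × 0.01176782… = £10,436.8840…
Penalties + interest = £39,910.5000 + £10,436.8840… = £50,347.38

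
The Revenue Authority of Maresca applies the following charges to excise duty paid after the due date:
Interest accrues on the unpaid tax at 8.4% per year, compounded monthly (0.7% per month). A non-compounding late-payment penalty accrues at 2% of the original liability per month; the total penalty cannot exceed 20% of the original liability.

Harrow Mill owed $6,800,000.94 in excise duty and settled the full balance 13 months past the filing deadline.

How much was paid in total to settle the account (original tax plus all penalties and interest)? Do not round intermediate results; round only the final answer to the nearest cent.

$8,805,469.71

Penalty (uncapped): 13 × 2% × $6,800,000.94 = $1,768,000.24…; cap = 20% × $6,800,000.94 = $1,360,000.19… → penalty = $1,360,000.19…
Interest: $6,800,000.94 × ((1 + 0.007)^13 − 1) = $6,800,000.94 × 0.0949218… = $645,468.5778…
Total = $6,800,000.94 + $1,360,000.1880 + $645,468.5778… = $8,805,469.71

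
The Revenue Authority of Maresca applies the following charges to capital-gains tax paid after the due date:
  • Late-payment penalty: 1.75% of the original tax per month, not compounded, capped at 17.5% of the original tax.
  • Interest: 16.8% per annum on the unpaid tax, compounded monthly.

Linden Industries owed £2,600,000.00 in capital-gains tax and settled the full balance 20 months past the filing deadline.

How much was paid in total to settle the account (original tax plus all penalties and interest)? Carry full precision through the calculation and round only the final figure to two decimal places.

Penalty (uncapped): 20 × 1.75% × £2,600,000.00 = £910,000.00; cap = 17.5% × £2,600,000.00 = £455,000.00 → penalty = £455,000.00
Interest (16.8%/yr ÷ 12 = 1.4%/month): £2,600,000.00 × ((1 + 0.014)^20 − 1) = £833,463.6028…
Total = £2,600,000.00 + £455,000.0000 + £833,463.6028… = £3,888,463.60

£3,888,463.60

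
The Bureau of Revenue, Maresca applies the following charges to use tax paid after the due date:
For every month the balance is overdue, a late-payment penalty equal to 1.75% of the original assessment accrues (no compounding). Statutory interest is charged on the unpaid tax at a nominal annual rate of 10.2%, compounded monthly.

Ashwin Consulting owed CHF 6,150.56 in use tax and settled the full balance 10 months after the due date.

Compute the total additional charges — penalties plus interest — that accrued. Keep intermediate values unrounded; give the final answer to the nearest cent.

CHF 1,619.60

Late-payment penalty: 10 × 1.75% × CHF 6,150.56 = CHF 1,076.35…
Interest (10.2%/yr ÷ 12 = 0.85%/month): CHF 6,150.56 × ((1 + 0.0085)^10 − 1) = CHF 543.2547…
Penalties + interest = CHF 1,076.3480 + CHF 543.2547… = CHF 1,619.60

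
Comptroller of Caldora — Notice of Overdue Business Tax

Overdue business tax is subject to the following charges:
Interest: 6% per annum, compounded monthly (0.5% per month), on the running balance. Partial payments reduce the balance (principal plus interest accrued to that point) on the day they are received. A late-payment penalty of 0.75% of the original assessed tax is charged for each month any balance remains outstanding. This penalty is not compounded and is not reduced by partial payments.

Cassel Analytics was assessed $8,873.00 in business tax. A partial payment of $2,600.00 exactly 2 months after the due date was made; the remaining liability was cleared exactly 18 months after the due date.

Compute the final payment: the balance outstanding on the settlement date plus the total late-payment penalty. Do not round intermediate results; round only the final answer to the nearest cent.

$8,088.30

Balance at month 2: $8,873.0000 × (1 + 0.005)^2 = $8,961.9518…
After $2,600.00 payment: $8,961.9518… − $2,600.00 = $6,361.9518…
Balance at month 18: $6,361.9518… × (1 + 0.005)^16 = $6,890.4465…
Penalty: 18 × 0.75% × $8,873.00 = $1,197.86…
Final settlement = outstanding balance + penalty = $6,890.4465… + $1,197.86… = $8,088.30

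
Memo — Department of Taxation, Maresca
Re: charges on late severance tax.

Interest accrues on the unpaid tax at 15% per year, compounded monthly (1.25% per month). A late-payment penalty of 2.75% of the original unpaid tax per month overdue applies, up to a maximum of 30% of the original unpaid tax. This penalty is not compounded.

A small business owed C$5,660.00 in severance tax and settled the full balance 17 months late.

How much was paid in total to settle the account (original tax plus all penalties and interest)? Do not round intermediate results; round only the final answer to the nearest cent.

Penalty (uncapped): 17 × 2.75% × C$5,660.00 = C$2,646.05; cap = 30% × C$5,660.00 = C$1,698.00 → penalty = C$1,698.00
Interest: C$5,660.00 × ((1 + 0.0125)^17 − 1) = C$5,660.00 × 0.2351382… = C$1,330.8820…
Total = C$5,660.00 + C$1,698.0000 + C$1,330.8820… = C$8,688.88

C$8,688.88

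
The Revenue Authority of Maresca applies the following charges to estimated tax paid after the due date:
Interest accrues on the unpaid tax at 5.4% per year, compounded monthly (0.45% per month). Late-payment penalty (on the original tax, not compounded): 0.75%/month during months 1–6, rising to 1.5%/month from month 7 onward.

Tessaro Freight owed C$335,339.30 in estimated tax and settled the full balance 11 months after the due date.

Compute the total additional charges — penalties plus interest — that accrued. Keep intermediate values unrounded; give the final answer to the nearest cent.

C$57,218.58

Penalty, months 1–6: 6 × 0.75% × C$335,339.30 = C$15,090.27…
Penalty, months 7–11: 5 × 1.5% × C$335,339.30 = C$25,150.45…
Interest: C$335,339.30 × ((1 + 0.0045)^11 − 1) = C$335,339.30 × 0.0506289… = C$16,977.8672…
Penalties + interest = C$40,240.7160 + C$16,977.8672… = C$57,218.58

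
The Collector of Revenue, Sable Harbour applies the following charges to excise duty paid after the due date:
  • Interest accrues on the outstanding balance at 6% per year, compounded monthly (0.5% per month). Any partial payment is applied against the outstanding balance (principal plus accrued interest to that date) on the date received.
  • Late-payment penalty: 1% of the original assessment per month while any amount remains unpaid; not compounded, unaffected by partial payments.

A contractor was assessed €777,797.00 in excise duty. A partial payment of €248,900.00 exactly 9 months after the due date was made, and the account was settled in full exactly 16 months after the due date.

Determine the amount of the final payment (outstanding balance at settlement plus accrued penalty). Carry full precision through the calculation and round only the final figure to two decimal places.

€709,113.75

Balance at month 9: €777,797.0000 × (1 + 0.005)^9 = €813,506.1107…
After €248,900.00 payment: €813,506.1107… − €248,900.00 = €564,606.1107…
Balance at month 16: €564,606.1107… × (1 + 0.005)^7 = €584,666.2254…
Penalty: 16 × 1% × €777,797.00 = €124,447.52
Final settlement = outstanding balance + penalty = €584,666.2254… + €124,447.52 = €709,113.75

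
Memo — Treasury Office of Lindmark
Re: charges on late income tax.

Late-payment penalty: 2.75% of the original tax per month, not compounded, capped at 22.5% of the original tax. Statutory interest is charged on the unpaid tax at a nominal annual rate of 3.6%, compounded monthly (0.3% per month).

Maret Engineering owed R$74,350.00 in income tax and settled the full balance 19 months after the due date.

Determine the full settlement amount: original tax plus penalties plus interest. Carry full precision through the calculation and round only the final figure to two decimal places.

Penalty (uncapped): 19 × 2.75% × R$74,350.00 = R$38,847.88…; cap = 22.5% × R$74,350.00 = R$16,728.75 → penalty = R$16,728.75
Interest: R$74,350.00 × ((1 + 0.003)^19 − 1) = R$74,350.00 × 0.0585655… = R$4,354.3434…
Total = R$74,350.00 + R$16,728.7500 + R$4,354.3434… = R$95,433.09

R$95,433.09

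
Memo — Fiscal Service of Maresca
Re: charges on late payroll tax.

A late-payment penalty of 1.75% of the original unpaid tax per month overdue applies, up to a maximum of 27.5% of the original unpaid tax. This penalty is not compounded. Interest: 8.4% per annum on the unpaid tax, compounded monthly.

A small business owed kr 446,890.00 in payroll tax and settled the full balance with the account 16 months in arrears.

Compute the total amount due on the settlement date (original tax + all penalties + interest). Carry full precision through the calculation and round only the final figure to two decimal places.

Penalty (uncapped): 16 × 1.75% × kr 446,890.00 = kr 125,129.20; cap = 27.5% × kr 446,890.00 = kr 122,894.75 → penalty = kr 122,894.75
Interest (8.4%/yr ÷ 12 = 0.7%/month): kr 446,890.00 × ((1 + 0.007)^16 − 1) = kr 52,767.2179…
Total = kr 446,890.00 + kr 122,894.7500 + kr 52,767.2179… = kr 622,551.97

kr 622,551.97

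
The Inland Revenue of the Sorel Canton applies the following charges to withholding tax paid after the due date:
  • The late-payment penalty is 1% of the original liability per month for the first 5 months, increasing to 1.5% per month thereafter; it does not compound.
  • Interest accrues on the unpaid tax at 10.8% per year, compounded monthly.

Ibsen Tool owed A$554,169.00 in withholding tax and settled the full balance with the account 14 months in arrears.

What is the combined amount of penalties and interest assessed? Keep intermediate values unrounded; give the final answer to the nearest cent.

Penalty, months 1–5: 5 × 1% × A$554,169.00 = A$27,708.45
Penalty, months 6–14: 9 × 1.5% × A$554,169.00 = A$74,812.82…
Interest (10.8%/yr ÷ 12 = 0.9%/month): A$554,169.00 × ((1 + 0.009)^14 − 1) = A$74,060.8317…
Penalties + interest = A$102,521.2650 + A$74,060.8317… = A$176,582.10

A$176,582.10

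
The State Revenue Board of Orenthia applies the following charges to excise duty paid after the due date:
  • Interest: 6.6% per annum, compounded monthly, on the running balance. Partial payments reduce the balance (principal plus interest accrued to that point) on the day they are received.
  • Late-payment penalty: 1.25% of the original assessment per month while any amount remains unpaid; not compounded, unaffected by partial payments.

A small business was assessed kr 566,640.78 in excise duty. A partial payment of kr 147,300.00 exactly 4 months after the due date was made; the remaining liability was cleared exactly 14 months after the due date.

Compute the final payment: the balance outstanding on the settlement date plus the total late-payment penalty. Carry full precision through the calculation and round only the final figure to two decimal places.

Monthly rate = 6.6% ÷ 12 = 0.55%
Balance at month 4: kr 566,640.7800 × (1 + 0.0055)^4 = kr 579,210.1001…
After kr 147,300.00 payment: kr 579,210.1001… − kr 147,300.00 = kr 431,910.1001…
Balance at month 14: kr 431,910.1001… × (1 + 0.0055)^10 = kr 456,261.7998…
Penalty: 14 × 1.25% × kr 566,640.78 = kr 99,162.14…
Final settlement = outstanding balance + penalty = kr 456,261.7998… + kr 99,162.14… = kr 555,423.94

kr 555,423.94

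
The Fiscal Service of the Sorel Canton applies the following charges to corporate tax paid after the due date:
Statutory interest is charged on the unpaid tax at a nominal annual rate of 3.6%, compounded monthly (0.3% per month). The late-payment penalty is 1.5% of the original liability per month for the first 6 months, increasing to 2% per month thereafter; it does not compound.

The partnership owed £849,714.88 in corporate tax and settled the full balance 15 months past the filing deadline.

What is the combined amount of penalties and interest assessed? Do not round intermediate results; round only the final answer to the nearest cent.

Penalty, months 1–6: 6 × 1.5% × £849,714.88 = £76,474.34…
Penalty, months 7–15: 9 × 2% × £849,714.88 = £152,948.68…
Interest: £849,714.88 × ((1 + 0.003)^15 − 1) = £849,714.88 × 0.0459574… = £39,050.6835…
Penalties + interest = £229,423.0176 + £39,050.6835… = £268,473.70

£268,473.70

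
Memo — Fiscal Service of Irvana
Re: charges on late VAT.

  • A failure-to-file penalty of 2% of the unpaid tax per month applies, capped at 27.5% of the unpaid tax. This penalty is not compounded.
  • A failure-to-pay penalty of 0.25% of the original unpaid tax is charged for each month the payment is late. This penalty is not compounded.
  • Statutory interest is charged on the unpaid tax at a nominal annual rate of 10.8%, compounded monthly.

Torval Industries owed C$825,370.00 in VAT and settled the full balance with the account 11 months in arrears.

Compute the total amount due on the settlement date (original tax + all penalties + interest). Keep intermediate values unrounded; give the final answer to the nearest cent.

Failure-to-file: 11 × 2% × C$825,370.00 = C$181,581.40 (under the 27.5% cap)
Failure-to-pay penalty = 0.25% × C$825,370.00 × 11 mo = C$22,697.68…
Interest (10.8%/yr ÷ 12 = 0.9%/month): C$825,370.00 × ((1 + 0.009)^11 − 1) = C$85,489.7427…
Total = C$825,370.00 + C$204,279.0750 + C$85,489.7427… = C$1,115,138.82

C$1,115,138.82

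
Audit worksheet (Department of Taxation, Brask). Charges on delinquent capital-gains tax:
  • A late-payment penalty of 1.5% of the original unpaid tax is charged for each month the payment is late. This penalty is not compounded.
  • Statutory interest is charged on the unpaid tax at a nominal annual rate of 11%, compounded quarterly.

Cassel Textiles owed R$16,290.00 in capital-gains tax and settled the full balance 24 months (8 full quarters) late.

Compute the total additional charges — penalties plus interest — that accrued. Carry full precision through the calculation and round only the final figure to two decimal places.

Late-payment penalty: 24 × 1.5% × R$16,290.00 = R$5,864.40
Interest (11%/yr ÷ 4 = 2.75%/quarter): R$16,290.00 × ((1 + 0.0275)^8 − 1) = R$3,948.3792…
Penalties + interest = R$5,864.4000 + R$3,948.3792… = R$9,812.78

R$9,812.78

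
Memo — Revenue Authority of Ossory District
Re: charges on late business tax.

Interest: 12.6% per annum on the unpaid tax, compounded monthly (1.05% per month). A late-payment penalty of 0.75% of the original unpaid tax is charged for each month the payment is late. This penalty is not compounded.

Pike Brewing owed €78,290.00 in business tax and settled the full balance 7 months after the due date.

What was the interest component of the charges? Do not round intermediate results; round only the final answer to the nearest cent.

€5,938.78

Interest: €78,290.00 × ((1 + 0.0105)^7 − 1) = €78,290.00 × 0.0758562… = €5,938.7815…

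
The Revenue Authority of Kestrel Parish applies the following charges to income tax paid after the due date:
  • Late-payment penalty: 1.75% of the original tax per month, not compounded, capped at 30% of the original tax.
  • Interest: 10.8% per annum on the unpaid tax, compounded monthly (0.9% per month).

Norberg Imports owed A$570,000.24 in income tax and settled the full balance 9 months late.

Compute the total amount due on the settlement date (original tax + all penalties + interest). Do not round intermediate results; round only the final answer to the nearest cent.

A$707,642.80

Penalty: 9 × 1.75% × A$570,000.24 = A$89,775.04… (below the 30% cap of A$171,000.07…)
Interest: A$570,000.24 × ((1 + 0.009)^9 − 1) = A$570,000.24 × 0.0839781… = A$47,867.5202…
Total = A$570,000.24 + A$89,775.0378 + A$47,867.5202… = A$707,642.80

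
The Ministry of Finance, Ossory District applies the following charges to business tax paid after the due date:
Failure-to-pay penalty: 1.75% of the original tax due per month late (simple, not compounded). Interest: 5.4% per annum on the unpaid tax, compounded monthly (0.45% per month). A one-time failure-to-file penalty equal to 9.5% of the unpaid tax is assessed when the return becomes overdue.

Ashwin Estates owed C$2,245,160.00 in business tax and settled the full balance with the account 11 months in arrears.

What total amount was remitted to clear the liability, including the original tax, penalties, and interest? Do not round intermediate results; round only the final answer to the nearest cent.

Failure-to-file penalty: 9.5% × C$2,245,160.00 = C$213,290.20
Failure-to-pay penalty: 11 × 1.75% × C$2,245,160.00 = C$432,193.30
Interest: C$2,245,160.00 × ((1 + 0.0045)^11 − 1) = C$2,245,160.00 × 0.0506289… = C$113,670.0301…
Total = C$2,245,160.00 + C$645,483.5000 + C$113,670.0301… = C$3,004,313.53

C$3,004,313.53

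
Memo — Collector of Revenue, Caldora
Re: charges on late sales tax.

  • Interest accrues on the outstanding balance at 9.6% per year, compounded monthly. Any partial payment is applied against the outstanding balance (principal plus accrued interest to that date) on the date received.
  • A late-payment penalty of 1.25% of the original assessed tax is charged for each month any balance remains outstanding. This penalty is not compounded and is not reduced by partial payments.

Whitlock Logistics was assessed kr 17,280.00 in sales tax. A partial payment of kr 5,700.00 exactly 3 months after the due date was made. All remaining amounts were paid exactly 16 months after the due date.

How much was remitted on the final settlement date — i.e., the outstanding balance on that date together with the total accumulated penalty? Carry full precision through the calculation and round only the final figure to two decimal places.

kr 16,763.53

Monthly rate = 9.6% ÷ 12 = 0.8%
Balance at month 3: kr 17,280.0000 × (1 + 0.008)^3 = kr 17,698.0466…
After kr 5,700.00 payment: kr 17,698.0466… − kr 5,700.00 = kr 11,998.0466…
Balance at month 16: kr 11,998.0466… × (1 + 0.008)^13 = kr 13,307.5303…
Penalty: 16 × 1.25% × kr 17,280.00 = kr 3,456.00
Final settlement = outstanding balance + penalty = kr 13,307.5303… + kr 3,456.00 = kr 16,763.53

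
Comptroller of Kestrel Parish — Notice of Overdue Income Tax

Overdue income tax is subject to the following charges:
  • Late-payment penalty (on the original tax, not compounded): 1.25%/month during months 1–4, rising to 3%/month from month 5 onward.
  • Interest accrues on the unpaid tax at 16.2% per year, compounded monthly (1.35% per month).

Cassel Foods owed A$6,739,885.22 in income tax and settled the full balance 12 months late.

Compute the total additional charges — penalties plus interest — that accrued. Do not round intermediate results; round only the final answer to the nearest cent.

A$3,131,260.26

Penalty, months 1–4: 4 × 1.25% × A$6,739,885.22 = A$336,994.26…
Penalty, months 5–12: 8 × 3% × A$6,739,885.22 = A$1,617,572.45…
Interest: A$6,739,885.22 × ((1 + 0.0135)^12 − 1) = A$6,739,885.22 × 0.1745866… = A$1,176,693.5422…
Penalties + interest = A$1,954,566.7138 + A$1,176,693.5422… = A$3,131,260.26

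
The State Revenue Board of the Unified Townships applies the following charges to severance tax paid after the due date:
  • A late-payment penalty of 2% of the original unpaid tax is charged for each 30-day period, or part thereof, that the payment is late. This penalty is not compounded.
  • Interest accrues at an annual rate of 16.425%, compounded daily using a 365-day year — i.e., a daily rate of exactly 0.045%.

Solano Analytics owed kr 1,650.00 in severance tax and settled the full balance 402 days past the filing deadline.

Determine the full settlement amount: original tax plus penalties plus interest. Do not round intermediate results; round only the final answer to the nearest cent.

kr 2,439.11

Penalty periods: ⌈402/30⌉ = 14; penalty = 14 × 2% × kr 1,650.00 = kr 462.00
Interest: kr 1,650.00 × ((1 + 0.00045)^402 − 1) = kr 1,650.00 × 0.19824659… = kr 327.1069…
Total = kr 1,650.00 + kr 462.0000 + kr 327.1069… = kr 2,439.11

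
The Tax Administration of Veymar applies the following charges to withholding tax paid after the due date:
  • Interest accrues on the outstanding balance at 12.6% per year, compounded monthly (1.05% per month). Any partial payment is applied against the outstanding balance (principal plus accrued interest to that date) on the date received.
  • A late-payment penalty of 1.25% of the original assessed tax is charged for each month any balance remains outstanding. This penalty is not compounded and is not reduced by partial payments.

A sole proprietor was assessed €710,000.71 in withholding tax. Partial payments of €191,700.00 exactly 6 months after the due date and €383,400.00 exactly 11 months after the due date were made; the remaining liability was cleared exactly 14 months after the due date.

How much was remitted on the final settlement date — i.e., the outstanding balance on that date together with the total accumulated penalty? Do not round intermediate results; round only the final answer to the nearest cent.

€342,040.68

Balance at month 6: €710,000.7100 × (1 + 0.0105)^6 = €755,921.4867…
After €191,700.00 payment: €755,921.4867… − €191,700.00 = €564,221.4867…
Balance at month 11: €564,221.4867… × (1 + 0.0105)^5 = €594,471.7349…
After €383,400.00 payment: €594,471.7349… − €383,400.00 = €211,071.7349…
Balance at month 14: €211,071.7349… × (1 + 0.0105)^3 = €217,790.5508…
Penalty: 14 × 1.25% × €710,000.71 = €124,250.12…
Final settlement = outstanding balance + penalty = €217,790.5508… + €124,250.12… = €342,040.68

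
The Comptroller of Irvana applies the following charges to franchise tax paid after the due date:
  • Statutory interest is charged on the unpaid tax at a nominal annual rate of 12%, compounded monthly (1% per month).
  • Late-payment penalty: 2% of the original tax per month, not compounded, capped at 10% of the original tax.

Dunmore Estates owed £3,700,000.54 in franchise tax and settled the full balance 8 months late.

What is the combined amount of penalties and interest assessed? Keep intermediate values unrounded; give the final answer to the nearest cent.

Penalty (uncapped): 8 × 2% × £3,700,000.54 = £592,000.09…; cap = 10% × £3,700,000.54 = £370,000.05… → penalty = £370,000.05…
Interest: £3,700,000.54 × ((1 + 0.01)^8 − 1) = £3,700,000.54 × 0.0828567… = £306,569.8556…
Penalties + interest = £370,000.0540 + £306,569.8556… = £676,569.91

£676,569.91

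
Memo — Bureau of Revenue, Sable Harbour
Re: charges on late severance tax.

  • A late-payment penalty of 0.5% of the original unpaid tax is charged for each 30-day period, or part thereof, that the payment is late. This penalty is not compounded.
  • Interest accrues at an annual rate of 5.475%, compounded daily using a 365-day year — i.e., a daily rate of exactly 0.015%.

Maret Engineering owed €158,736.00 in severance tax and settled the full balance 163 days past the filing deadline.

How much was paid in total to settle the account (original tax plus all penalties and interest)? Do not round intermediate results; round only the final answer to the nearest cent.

Penalty periods: ⌈163/30⌉ = 6; penalty = 6 × 0.5% × €158,736.00 = €4,762.08
Interest: €158,736.00 × ((1 + 0.00015)^163 − 1) = €158,736.00 × 0.02474947… = €3,928.6324…
Total = €158,736.00 + €4,762.0800 + €3,928.6324… = €167,426.71

€167,426.71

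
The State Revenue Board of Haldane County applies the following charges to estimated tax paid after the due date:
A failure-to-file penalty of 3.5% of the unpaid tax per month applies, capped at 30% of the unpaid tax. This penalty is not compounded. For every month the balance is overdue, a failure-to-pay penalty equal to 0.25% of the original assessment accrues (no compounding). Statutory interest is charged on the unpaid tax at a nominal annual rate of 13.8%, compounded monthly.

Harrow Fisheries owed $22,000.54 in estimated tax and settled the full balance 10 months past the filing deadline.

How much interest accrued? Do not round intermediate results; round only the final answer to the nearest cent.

Interest (13.8%/yr ÷ 12 = 1.15%/month): $22,000.54 × ((1 + 0.0115)^10 − 1) = $2,665.0900…

$2,665.09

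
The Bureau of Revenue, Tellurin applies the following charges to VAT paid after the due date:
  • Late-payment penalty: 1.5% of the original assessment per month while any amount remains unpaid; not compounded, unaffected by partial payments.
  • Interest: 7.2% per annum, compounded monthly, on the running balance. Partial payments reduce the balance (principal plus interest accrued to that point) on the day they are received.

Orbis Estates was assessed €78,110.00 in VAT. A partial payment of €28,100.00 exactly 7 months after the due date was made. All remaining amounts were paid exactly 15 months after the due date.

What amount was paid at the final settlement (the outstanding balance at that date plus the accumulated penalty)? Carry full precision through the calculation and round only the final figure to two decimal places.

€73,540.26

Monthly rate = 7.2% ÷ 12 = 0.6%
Balance at month 7: €78,110.0000 × (1 + 0.006)^7 = €81,450.2652…
After €28,100.00 payment: €81,450.2652… − €28,100.00 = €53,350.2652…
Balance at month 15: €53,350.2652… × (1 + 0.006)^8 = €55,965.5052…
Penalty: 15 × 1.5% × €78,110.00 = €17,574.75
Final settlement = outstanding balance + penalty = €55,965.5052… + €17,574.75 = €73,540.26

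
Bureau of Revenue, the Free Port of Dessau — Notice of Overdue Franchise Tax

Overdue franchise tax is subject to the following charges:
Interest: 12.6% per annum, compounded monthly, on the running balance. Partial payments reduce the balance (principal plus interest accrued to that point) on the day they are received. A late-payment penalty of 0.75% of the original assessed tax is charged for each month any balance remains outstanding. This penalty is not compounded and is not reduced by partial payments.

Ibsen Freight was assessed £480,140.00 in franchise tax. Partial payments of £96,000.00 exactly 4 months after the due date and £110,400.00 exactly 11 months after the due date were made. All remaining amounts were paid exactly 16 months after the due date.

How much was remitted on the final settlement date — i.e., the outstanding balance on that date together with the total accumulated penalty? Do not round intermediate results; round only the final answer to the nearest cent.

£399,956.15

Monthly rate = 12.6% ÷ 12 = 1.05%
Balance at month 4: £480,140.0000 × (1 + 0.0105)^4 = £500,625.7217…
After £96,000.00 payment: £500,625.7217… − £96,000.00 = £404,625.7217…
Balance at month 11: £404,625.7217… × (1 + 0.0105)^7 = £435,319.0894…
After £110,400.00 payment: £435,319.0894… − £110,400.00 = £324,919.0894…
Balance at month 16: £324,919.0894… × (1 + 0.0105)^5 = £342,339.3460…
Penalty: 16 × 0.75% × £480,140.00 = £57,616.80
Final settlement = outstanding balance + penalty = £342,339.3460… + £57,616.80 = £399,956.15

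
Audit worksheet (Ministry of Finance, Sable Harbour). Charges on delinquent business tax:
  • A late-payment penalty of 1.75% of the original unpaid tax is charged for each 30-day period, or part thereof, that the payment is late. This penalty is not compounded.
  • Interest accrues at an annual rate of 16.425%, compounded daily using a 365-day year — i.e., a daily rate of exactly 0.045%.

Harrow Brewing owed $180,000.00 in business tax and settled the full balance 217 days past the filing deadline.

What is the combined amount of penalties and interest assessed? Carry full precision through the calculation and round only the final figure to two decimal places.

Penalty periods: ⌈217/30⌉ = 8; penalty = 8 × 1.75% × $180,000.00 = $25,200.00
Interest: $180,000.00 × ((1 + 0.00045)^217 − 1) = $180,000.00 × 0.10255260… = $18,459.4677…
Penalties + interest = $25,200.0000 + $18,459.4677… = $43,659.47

$43,659.47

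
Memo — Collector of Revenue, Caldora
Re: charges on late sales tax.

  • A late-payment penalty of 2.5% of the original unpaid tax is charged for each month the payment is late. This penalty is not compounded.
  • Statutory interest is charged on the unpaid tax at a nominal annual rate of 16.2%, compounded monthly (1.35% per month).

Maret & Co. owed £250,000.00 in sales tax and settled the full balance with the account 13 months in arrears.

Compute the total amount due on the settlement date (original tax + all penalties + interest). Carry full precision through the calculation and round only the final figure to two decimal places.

£378,860.88

Late-payment penalty = 2.5% × £250,000.00 × 13 mo = £81,250.00
Interest: £250,000.00 × ((1 + 0.0135)^13 − 1) = £250,000.00 × 0.1904435… = £47,610.8759…
Total = £250,000.00 + £81,250.0000 + £47,610.8759… = £378,860.88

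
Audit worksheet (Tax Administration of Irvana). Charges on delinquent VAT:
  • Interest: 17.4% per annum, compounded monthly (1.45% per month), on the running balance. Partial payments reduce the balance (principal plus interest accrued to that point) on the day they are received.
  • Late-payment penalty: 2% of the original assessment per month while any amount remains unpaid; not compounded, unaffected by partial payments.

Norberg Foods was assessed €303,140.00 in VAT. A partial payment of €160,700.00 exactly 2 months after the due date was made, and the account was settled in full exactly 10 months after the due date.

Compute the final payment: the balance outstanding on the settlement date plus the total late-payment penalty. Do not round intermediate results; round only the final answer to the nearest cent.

€230,389.97

Balance at month 2: €303,140.0000 × (1 + 0.0145)^2 = €311,994.7952…
After €160,700.00 payment: €311,994.7952… − €160,700.00 = €151,294.7952…
Balance at month 10: €151,294.7952… × (1 + 0.0145)^8 = €169,761.9670…
Penalty: 10 × 2% × €303,140.00 = €60,628.00
Final settlement = outstanding balance + penalty = €169,761.9670… + €60,628.00 = €230,389.97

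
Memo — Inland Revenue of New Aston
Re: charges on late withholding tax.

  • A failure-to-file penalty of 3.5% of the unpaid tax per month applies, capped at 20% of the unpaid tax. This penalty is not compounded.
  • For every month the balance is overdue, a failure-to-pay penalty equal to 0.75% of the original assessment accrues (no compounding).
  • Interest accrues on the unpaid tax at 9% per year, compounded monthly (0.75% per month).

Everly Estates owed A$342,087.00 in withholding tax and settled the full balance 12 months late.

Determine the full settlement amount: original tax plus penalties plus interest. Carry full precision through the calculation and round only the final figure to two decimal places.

A$473,382.35

Failure-to-file: 12 × 3.5% × A$342,087.00 = A$143,676.54, capped at 20% × A$342,087.00 = A$68,417.40
Failure-to-pay penalty: 12 × 0.75% × A$342,087.00 = A$30,787.83
Interest: A$342,087.00 × ((1 + 0.0075)^12 − 1) = A$342,087.00 × 0.0938069… = A$32,090.1202…
Total = A$342,087.00 + A$99,205.2300 + A$32,090.1202… = A$473,382.35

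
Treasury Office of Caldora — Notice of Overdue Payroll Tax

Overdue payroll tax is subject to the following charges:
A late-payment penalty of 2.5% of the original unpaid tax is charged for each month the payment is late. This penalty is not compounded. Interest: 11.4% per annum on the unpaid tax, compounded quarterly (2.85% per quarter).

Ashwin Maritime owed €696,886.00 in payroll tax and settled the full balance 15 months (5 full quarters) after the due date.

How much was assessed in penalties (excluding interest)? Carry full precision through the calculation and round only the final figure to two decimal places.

€261,332.25

Late-payment penalty: 15 × 2.5% × €696,886.00 = €261,332.25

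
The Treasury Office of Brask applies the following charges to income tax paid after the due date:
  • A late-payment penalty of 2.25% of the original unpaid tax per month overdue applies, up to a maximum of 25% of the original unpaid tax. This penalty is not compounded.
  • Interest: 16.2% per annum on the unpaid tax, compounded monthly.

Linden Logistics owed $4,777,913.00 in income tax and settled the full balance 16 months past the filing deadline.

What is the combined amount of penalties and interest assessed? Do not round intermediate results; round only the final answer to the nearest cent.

Penalty (uncapped): 16 × 2.25% × $4,777,913.00 = $1,720,048.68; cap = 25% × $4,777,913.00 = $1,194,478.25 → penalty = $1,194,478.25
Interest (16.2%/yr ÷ 12 = 1.35%/month): $4,777,913.00 × ((1 + 0.0135)^16 − 1) = $1,143,403.6475…
Penalties + interest = $1,194,478.2500 + $1,143,403.6475… = $2,337,881.90

$2,337,881.90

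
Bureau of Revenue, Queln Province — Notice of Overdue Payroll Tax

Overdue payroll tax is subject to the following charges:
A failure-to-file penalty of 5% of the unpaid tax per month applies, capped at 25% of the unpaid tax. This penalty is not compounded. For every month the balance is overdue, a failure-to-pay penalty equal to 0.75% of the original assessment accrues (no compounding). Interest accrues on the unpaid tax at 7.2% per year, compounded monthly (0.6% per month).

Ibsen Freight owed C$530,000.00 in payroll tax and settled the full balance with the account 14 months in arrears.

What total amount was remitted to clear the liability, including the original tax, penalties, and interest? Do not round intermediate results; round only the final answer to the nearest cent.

C$764,448.65

Failure-to-file: 14 × 5% × C$530,000.00 = C$371,000.00, capped at 25% × C$530,000.00 = C$132,500.00
Failure-to-pay penalty = 0.75% × C$530,000.00 × 14 mo = C$55,650.00
Interest: C$530,000.00 × ((1 + 0.006)^14 − 1) = C$530,000.00 × 0.0873559… = C$46,298.6466…
Total = C$530,000.00 + C$188,150.0000 + C$46,298.6466… = C$764,448.65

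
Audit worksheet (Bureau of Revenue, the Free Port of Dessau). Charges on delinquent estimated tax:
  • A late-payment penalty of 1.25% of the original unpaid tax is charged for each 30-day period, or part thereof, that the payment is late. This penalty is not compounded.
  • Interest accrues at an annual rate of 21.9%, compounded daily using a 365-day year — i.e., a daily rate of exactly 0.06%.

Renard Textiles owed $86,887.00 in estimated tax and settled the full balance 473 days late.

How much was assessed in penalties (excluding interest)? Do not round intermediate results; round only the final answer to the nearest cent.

$17,377.40

Penalty periods: ⌈473/30⌉ = 16; penalty = 16 × 1.25% × $86,887.00 = $17,377.40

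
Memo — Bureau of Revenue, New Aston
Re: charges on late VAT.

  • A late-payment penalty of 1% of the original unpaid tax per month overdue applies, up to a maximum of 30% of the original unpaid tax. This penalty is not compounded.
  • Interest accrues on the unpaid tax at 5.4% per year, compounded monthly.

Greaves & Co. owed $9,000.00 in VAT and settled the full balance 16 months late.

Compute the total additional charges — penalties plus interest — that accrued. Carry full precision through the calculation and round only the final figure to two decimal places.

$2,110.34

Penalty: 16 × 1% × $9,000.00 = $1,440.00 (below the 30% cap of $2,700.00)
Interest (5.4%/yr ÷ 12 = 0.45%/month): $9,000.00 × ((1 + 0.0045)^16 − 1) = $670.3361…
Penalties + interest = $1,440.0000 + $670.3361… = $2,110.34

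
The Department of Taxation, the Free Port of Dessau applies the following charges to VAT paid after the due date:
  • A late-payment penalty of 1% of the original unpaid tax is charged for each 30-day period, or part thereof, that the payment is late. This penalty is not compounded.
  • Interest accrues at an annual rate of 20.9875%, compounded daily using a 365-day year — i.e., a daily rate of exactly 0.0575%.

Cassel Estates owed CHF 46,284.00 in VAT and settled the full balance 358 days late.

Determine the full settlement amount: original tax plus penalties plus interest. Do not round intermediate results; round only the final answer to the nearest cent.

Penalty periods: ⌈358/30⌉ = 12; penalty = 12 × 1% × CHF 46,284.00 = CHF 5,554.08
Interest: CHF 46,284.00 × ((1 + 0.000575)^358 − 1) = CHF 46,284.00 × 0.22849623… = CHF 10,575.7193…
Total = CHF 46,284.00 + CHF 5,554.0800 + CHF 10,575.7193… = CHF 62,413.80

CHF 62,413.80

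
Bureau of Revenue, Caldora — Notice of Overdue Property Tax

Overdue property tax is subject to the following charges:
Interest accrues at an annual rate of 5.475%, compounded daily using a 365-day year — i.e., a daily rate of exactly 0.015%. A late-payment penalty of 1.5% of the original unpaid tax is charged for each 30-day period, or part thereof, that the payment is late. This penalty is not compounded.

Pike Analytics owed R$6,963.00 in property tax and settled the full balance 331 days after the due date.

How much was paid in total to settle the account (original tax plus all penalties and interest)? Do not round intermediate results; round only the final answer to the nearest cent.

Penalty periods: ⌈331/30⌉ = 12; penalty = 12 × 1.5% × R$6,963.00 = R$1,253.34
Interest: R$6,963.00 × ((1 + 0.00015)^331 − 1) = R$6,963.00 × 0.05089930… = R$354.4118…
Total = R$6,963.00 + R$1,253.3400 + R$354.4118… = R$8,570.75

R$8,570.75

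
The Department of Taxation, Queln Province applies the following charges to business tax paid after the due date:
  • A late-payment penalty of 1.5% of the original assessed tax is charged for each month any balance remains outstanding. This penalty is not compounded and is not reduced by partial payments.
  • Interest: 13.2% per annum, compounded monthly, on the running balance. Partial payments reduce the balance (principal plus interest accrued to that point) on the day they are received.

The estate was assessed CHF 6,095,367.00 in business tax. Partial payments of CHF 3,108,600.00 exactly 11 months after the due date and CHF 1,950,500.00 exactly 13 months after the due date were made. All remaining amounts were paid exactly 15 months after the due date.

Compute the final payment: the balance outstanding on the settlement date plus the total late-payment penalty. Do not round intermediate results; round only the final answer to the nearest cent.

Monthly rate = 13.2% ÷ 12 = 1.1%
Balance at month 11: CHF 6,095,367.0000 × (1 + 0.011)^11 = CHF 6,874,839.6169…
After CHF 3,108,600.00 payment: CHF 6,874,839.6169… − CHF 3,108,600.00 = CHF 3,766,239.6169…
Balance at month 13: CHF 3,766,239.6169… × (1 + 0.011)^2 = CHF 3,849,552.6035…
After CHF 1,950,500.00 payment: CHF 3,849,552.6035… − CHF 1,950,500.00 = CHF 1,899,052.6035…
Balance at month 15: CHF 1,899,052.6035… × (1 + 0.011)^2 = CHF 1,941,061.5461…
Penalty: 15 × 1.5% × CHF 6,095,367.00 = CHF 1,371,457.58…
Final settlement = outstanding balance + penalty = CHF 1,941,061.5461… + CHF 1,371,457.58… = CHF 3,312,519.12

CHF 3,312,519.12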